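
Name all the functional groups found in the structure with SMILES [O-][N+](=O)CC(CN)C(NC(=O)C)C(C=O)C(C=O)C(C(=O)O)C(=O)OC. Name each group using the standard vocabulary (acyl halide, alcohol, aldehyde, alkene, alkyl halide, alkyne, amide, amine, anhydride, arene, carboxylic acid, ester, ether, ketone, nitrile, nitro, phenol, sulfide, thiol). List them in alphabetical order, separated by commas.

Working along the chain:
  O2NCH2: –NO2 on carbon → nitro group.
  CH(CH2NH2): pendant –CH2NH2: N on sp³ C, no adjacent C=O → amine.
  CH(NHCOCH3): pendant –NHC(=O)CH3: N bonded to a carbonyl → amide (not amine).
  CH(CHO): pendant –CHO: carbonyl C bonded to C and H → aldehyde.
  CH(CHO): pendant –CHO: carbonyl C bonded to C and H → aldehyde.
  CH(COOH): pendant –COOH: carbonyl C bonded to C and –OH → carboxylic acid.
  COOCH3: –C(=O)OCH3: carbonyl C bonded to C and to –OCH3 → ester (not ketone + ether).

aldehyde, amide, amine, carboxylic acid, ester, nitro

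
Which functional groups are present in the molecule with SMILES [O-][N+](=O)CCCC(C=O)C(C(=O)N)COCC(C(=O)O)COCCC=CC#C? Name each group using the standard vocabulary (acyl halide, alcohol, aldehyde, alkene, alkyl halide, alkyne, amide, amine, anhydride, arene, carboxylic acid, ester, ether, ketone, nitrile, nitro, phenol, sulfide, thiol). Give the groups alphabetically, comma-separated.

Working along the chain:
  O2NCH2: –NO2 on carbon → nitro group.
  CH(CHO): pendant –CHO: carbonyl C bonded to C and H → aldehyde.
  CH(CONH2): pendant –CONH2: carbonyl C bonded to C and N → amide.
  CH2OCH2: C–O–C with sp³ carbons on both sides and no adjacent C=O → ether.
  CH(COOH): pendant –COOH: carbonyl C bonded to C and –OH → carboxylic acid.
  CH2OCH2: C–O–C with sp³ carbons on both sides and no adjacent C=O → ether.
  CH=CH: C=C double bond → alkene.
  C≡CH: C≡C triple bond → alkyne.

aldehyde, alkene, alkyne, amide, carboxylic acid, ether, nitro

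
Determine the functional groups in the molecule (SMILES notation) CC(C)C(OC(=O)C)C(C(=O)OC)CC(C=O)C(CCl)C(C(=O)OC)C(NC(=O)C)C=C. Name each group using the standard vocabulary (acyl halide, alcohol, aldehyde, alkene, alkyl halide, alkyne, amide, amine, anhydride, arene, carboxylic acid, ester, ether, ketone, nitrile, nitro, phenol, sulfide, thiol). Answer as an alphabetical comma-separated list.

aldehyde, alkene, alkyl halide, amide, ester

pendant –OC(=O)CH3: an acyloxy group → ester.
pendant –COOCH3: carbonyl C bonded to C and –OCH3 → ester.
pendant –CHO: carbonyl C bonded to C and H → aldehyde.
pendant –CH2X: halogen on sp³ carbon → alkyl halide.
pendant –COOCH3: carbonyl C bonded to C and –OCH3 → ester.
pendant –NHC(=O)CH3: N bonded to a carbonyl → amide (not amine).
C=C double bond → alkene.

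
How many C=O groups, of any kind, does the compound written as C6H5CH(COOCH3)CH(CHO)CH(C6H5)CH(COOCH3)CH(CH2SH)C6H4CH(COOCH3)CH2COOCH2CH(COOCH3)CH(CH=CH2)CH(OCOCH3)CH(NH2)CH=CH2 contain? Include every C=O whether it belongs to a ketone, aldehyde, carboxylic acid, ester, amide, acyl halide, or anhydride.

CH(COOCH3): ester, 1 C=O (running total 1).
CH(CHO): aldehyde, 1 C=O (running total 2).
CH(COOCH3): ester, 1 C=O (running total 3).
CH(COOCH3): ester, 1 C=O (running total 4).
CH2COOCH2: ester, 1 C=O (running total 5).
CH(COOCH3): ester, 1 C=O (running total 6).
CH(OCOCH3): ester, 1 C=O (running total 7).

7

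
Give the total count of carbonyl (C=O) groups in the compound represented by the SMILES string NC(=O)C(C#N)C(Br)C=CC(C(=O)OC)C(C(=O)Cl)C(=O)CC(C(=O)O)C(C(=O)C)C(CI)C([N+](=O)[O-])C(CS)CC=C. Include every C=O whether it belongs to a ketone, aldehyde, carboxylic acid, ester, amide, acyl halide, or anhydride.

6

H2NCO: amide, 1 C=O (running total 1).
CH(COOCH3): ester, 1 C=O (running total 2).
CH(COCl): acyl halide, 1 C=O (running total 3).
CO: ketone, 1 C=O (running total 4).
CH(COOH): carboxylic acid, 1 C=O (running total 5).
CH(COCH3): ketone, 1 C=O (running total 6).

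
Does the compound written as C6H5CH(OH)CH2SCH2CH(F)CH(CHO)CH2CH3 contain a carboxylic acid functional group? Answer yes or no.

no

Reading the structure from left to right:
  C6H5: C6H5– phenyl ring → arene.
  CH(OH): –OH on an sp³ carbon → alcohol (secondary).
  CH2SCH2: C–S–C linkage → sulfide (thioether).
  CH(F): halogen on an sp³ carbon → alkyl halide.
  CH(CHO): pendant –CHO: carbonyl C bonded to C and H → aldehyde.
The groups actually present are: alcohol, aldehyde, alkyl halide, arene, sulfide.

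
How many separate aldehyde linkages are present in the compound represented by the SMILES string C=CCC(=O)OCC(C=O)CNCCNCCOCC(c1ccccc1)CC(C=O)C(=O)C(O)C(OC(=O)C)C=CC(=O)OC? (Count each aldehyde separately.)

2

Working along the chain:
  CH2=CH: C=C double bond → alkene.
  CH2COOCH2: –C(=O)–O–C with C on the carbonyl side → ester.
  CH(CHO): pendant –CHO: carbonyl C bonded to C and H → aldehyde.
  CH2NHCH2: C–N–C with sp³ carbons and no adjacent C=O → amine (secondary).
  CH2NHCH2: C–N–C with sp³ carbons and no adjacent C=O → amine (secondary).
  CH2OCH2: C–O–C with sp³ carbons on both sides and no adjacent C=O → ether.
  CH(C6H5): pendant –C6H5: benzene ring → arene.
  CH(CHO): pendant –CHO: carbonyl C bonded to C and H → aldehyde.
  CO: –C(=O)– with carbon on both sides → ketone.
  CH(OH): –OH on an sp³ carbon → alcohol (secondary).
  CH(OCOCH3): pendant –OC(=O)CH3: an acyloxy group → ester.
  CH=CH: C=C double bond → alkene.
  COOCH3: –C(=O)OCH3: carbonyl C bonded to C and to –OCH3 → ester (not ketone + ether).
Aldehyde appears at: CH(CHO), CH(CHO) → 2.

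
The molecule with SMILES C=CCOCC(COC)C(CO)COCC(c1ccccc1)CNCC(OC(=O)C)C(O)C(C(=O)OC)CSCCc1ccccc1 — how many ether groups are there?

3

Reading the structure from left to right:
  CH2=CH: C=C double bond → alkene.
  CH2OCH2: C–O–C with sp³ carbons on both sides and no adjacent C=O → ether.
  CH(CH2OCH3): pendant –CH2OCH3: C–O–C linkage → ether.
  CH(CH2OH): pendant –CH2OH on an sp³ backbone C → alcohol.
  CH2OCH2: C–O–C with sp³ carbons on both sides and no adjacent C=O → ether.
  CH(C6H5): pendant –C6H5: benzene ring → arene.
  CH2NHCH2: C–N–C with sp³ carbons and no adjacent C=O → amine (secondary).
  CH(OCOCH3): pendant –OC(=O)CH3: an acyloxy group → ester.
  CH(OH): –OH on an sp³ carbon → alcohol (secondary).
  CH(COOCH3): pendant –COOCH3: carbonyl C bonded to C and –OCH3 → ester.
  CH2SCH2: C–S–C linkage → sulfide (thioether).
  C6H5: –C6H5 phenyl ring → arene.
Ether appears at: CH2OCH2, CH(CH2OCH3), CH2OCH2 → 3.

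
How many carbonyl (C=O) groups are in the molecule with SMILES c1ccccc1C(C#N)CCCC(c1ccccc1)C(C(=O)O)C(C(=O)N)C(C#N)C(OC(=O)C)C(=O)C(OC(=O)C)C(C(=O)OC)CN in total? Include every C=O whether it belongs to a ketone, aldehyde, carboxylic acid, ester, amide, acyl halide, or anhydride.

6

CH(COOH): carboxylic acid, 1 C=O (running total 1).
CH(CONH2): amide, 1 C=O (running total 2).
CH(OCOCH3): ester, 1 C=O (running total 3).
CO: ketone, 1 C=O (running total 4).
CH(OCOCH3): ester, 1 C=O (running total 5).
CH(COOCH3): ester, 1 C=O (running total 6).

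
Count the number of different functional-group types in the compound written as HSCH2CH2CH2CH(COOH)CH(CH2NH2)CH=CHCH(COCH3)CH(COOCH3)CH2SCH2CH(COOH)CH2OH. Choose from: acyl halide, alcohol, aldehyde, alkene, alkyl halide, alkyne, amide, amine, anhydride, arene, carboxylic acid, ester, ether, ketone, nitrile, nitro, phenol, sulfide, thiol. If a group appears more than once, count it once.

Reading the structure from left to right:
  HSCH2: –SH on an sp³ carbon → thiol.
  CH(COOH): pendant –COOH: carbonyl C bonded to C and –OH → carboxylic acid.
  CH(CH2NH2): pendant –CH2NH2: N on sp³ C, no adjacent C=O → amine.
  CH=CH: C=C double bond → alkene.
  CH(COCH3): pendant –COCH3: carbonyl C bonded to two carbons → ketone.
  CH(COOCH3): pendant –COOCH3: carbonyl C bonded to C and –OCH3 → ester.
  CH2SCH2: C–S–C linkage → sulfide (thioether).
  CH(COOH): pendant –COOH: carbonyl C bonded to C and –OH → carboxylic acid.
  CH2OH: –OH on an sp³ carbon → alcohol.
Distinct types present: alcohol, alkene, amine, carboxylic acid, ester, ketone, sulfide, thiol.

8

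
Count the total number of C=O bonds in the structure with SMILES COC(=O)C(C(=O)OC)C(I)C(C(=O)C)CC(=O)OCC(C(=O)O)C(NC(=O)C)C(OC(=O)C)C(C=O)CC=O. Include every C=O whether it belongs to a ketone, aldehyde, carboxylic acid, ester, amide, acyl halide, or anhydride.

CH3OOC: ester, 1 C=O (running total 1).
CH(COOCH3): ester, 1 C=O (running total 2).
CH(COCH3): ketone, 1 C=O (running total 3).
CH2COOCH2: ester, 1 C=O (running total 4).
CH(COOH): carboxylic acid, 1 C=O (running total 5).
CH(NHCOCH3): amide, 1 C=O (running total 6).
CH(OCOCH3): ester, 1 C=O (running total 7).
CH(CHO): aldehyde, 1 C=O (running total 8).
CHO: aldehyde, 1 C=O (running total 9).

9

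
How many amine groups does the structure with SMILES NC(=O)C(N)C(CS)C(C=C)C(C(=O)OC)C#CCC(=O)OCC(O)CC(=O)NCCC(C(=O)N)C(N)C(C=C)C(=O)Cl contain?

Taking each segment in turn:
  H2NCO: –C(=O)NH2: carbonyl C bonded to C and to N → amide (the N is not a separate amine).
  CH(NH2): –NH2 on an sp³ carbon with no adjacent C=O → amine.
  CH(CH2SH): pendant –CH2SH → thiol.
  CH(CH=CH2): pendant –CH=CH2: C=C double bond → alkene.
  CH(COOCH3): pendant –COOCH3: carbonyl C bonded to C and –OCH3 → ester.
  C≡C: C≡C triple bond → alkyne.
  CH2COOCH2: –C(=O)–O–C with C on the carbonyl side → ester.
  CH(OH): –OH on an sp³ carbon → alcohol (secondary).
  CH2CONHCH2: –C(=O)–N– linkage → amide (the N is not an amine).
  CH(CONH2): pendant –CONH2: carbonyl C bonded to C and N → amide.
  CH(NH2): –NH2 on an sp³ carbon with no adjacent C=O → amine.
  CH(CH=CH2): pendant –CH=CH2: C=C double bond → alkene.
  COCl: –C(=O)Cl: carbonyl C bonded to C and to a halogen → acyl halide (not alkyl halide).
Amine appears at: CH(NH2), CH(NH2) → 2.

2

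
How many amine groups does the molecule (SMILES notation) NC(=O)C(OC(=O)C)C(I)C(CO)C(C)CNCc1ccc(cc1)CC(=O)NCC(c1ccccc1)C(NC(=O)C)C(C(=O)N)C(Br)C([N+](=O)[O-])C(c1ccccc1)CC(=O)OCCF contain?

Working along the chain:
  H2NCO: –C(=O)NH2: carbonyl C bonded to C and to N → amide (the N is not a separate amine).
  CH(OCOCH3): pendant –OC(=O)CH3: an acyloxy group → ester.
  CH(I): halogen on an sp³ carbon → alkyl halide.
  CH(CH2OH): pendant –CH2OH on an sp³ backbone C → alcohol.
  CH2NHCH2: C–N–C with sp³ carbons and no adjacent C=O → amine (secondary).
  C6H4: para-disubstituted benzene ring → arene.
  CH2CONHCH2: –C(=O)–N– linkage → amide (the N is not an amine).
  CH(C6H5): pendant –C6H5: benzene ring → arene.
  CH(NHCOCH3): pendant –NHC(=O)CH3: N bonded to a carbonyl → amide (not amine).
  CH(CONH2): pendant –CONH2: carbonyl C bonded to C and N → amide.
  CH(Br): halogen on an sp³ carbon → alkyl halide.
  CH(NO2): –NO2 on an sp³ carbon → nitro (the N=O is not a carbonyl).
  CH(C6H5): pendant –C6H5: benzene ring → arene.
  CH2COOCH2: –C(=O)–O–C with C on the carbonyl side → ester.
  CH2F: halogen on an sp³ carbon → alkyl halide.
Amine appears at: CH2NHCH2 → 1.

1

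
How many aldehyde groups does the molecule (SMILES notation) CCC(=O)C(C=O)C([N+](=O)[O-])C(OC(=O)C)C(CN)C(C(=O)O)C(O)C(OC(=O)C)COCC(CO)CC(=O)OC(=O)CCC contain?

Reading the structure from left to right:
  CO: –C(=O)– with carbon on both sides → ketone.
  CH(CHO): pendant –CHO: carbonyl C bonded to C and H → aldehyde.
  CH(NO2): –NO2 on an sp³ carbon → nitro (the N=O is not a carbonyl).
  CH(OCOCH3): pendant –OC(=O)CH3: an acyloxy group → ester.
  CH(CH2NH2): pendant –CH2NH2: N on sp³ C, no adjacent C=O → amine.
  CH(COOH): pendant –COOH: carbonyl C bonded to C and –OH → carboxylic acid.
  CH(OH): –OH on an sp³ carbon → alcohol (secondary).
  CH(OCOCH3): pendant –OC(=O)CH3: an acyloxy group → ester.
  CH2OCH2: C–O–C with sp³ carbons on both sides and no adjacent C=O → ether.
  CH(CH2OH): pendant –CH2OH on an sp³ backbone C → alcohol.
  CH2CO-O-COCH2: two acyl groups sharing one oxygen, –C(=O)–O–C(=O)– → anhydride.
Aldehyde appears at: CH(CHO) → 1.

1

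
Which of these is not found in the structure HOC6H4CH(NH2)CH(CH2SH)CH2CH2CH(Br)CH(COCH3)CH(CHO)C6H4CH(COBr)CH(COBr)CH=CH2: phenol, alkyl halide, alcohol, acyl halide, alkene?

phenol: present (HOC6H4 — –OH attached directly to an aromatic ring → phenol (not alcohol); the ring itself is an arene).
alkyl halide: present (CH(Br) — halogen on an sp³ carbon → alkyl halide).
acyl halide: present (CH(COBr) — pendant –C(=O)X: carbonyl C bonded to C and halogen → acyl halide).
alkene: present (CH=CH2 — C=C double bond → alkene).
alcohol: absent. In HOC6H4, the –OH is on an aromatic ring carbon; that is a phenol, not an alcohol.

alcohol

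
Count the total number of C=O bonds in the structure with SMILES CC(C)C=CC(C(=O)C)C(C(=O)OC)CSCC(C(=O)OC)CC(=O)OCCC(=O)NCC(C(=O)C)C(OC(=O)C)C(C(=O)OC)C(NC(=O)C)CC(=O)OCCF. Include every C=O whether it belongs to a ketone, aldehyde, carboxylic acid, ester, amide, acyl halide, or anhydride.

CH(COCH3): ketone, 1 C=O (running total 1).
CH(COOCH3): ester, 1 C=O (running total 2).
CH(COOCH3): ester, 1 C=O (running total 3).
CH2COOCH2: ester, 1 C=O (running total 4).
CH2CONHCH2: amide, 1 C=O (running total 5).
CH(COCH3): ketone, 1 C=O (running total 6).
CH(OCOCH3): ester, 1 C=O (running total 7).
CH(COOCH3): ester, 1 C=O (running total 8).
CH(NHCOCH3): amide, 1 C=O (running total 9).
CH2COOCH2: ester, 1 C=O (running total 10).

10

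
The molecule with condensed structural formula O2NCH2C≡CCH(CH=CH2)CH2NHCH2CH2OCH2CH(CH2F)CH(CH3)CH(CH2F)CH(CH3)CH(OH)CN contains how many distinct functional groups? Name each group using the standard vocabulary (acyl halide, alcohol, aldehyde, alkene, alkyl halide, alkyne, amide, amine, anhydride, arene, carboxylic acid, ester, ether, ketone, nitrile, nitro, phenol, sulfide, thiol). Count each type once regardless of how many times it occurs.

8

Taking each segment in turn:
  O2NCH2: –NO2 on carbon → nitro group.
  C≡C: C≡C triple bond → alkyne.
  CH(CH=CH2): pendant –CH=CH2: C=C double bond → alkene.
  CH2NHCH2: C–N–C with sp³ carbons and no adjacent C=O → amine (secondary).
  CH2OCH2: C–O–C with sp³ carbons on both sides and no adjacent C=O → ether.
  CH(CH2F): pendant –CH2X: halogen on sp³ carbon → alkyl halide.
  CH(CH2F): pendant –CH2X: halogen on sp³ carbon → alkyl halide.
  CH(OH): –OH on an sp³ carbon → alcohol (secondary).
  CN: –C≡N: carbon triple-bonded to nitrogen → nitrile.
Distinct types present: alcohol, alkene, alkyl halide, alkyne, amine, ether, nitrile, nitro.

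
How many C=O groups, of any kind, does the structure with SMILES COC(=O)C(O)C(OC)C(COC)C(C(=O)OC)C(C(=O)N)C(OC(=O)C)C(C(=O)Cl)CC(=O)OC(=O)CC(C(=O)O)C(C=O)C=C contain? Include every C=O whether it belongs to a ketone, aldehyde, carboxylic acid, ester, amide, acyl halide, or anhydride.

CH3OOC: ester, 1 C=O (running total 1).
CH(COOCH3): ester, 1 C=O (running total 2).
CH(CONH2): amide, 1 C=O (running total 3).
CH(OCOCH3): ester, 1 C=O (running total 4).
CH(COCl): acyl halide, 1 C=O (running total 5).
CH2CO-O-COCH2: anhydride, 2 C=O (running total 7).
CH(COOH): carboxylic acid, 1 C=O (running total 8).
CH(CHO): aldehyde, 1 C=O (running total 9).

9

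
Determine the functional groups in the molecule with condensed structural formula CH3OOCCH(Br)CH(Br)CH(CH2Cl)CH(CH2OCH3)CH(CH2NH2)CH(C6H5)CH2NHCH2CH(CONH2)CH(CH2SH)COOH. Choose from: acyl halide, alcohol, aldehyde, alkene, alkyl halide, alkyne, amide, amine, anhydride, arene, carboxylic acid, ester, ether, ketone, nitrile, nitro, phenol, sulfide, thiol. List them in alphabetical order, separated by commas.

alkyl halide, amide, amine, arene, carboxylic acid, ester, ether, thiol

CH3O–C(=O)–: carbonyl C bonded to C and to –OCH3 → ester (not ketone + ether).
halogen on an sp³ carbon → alkyl halide.
halogen on an sp³ carbon → alkyl halide.
pendant –CH2X: halogen on sp³ carbon → alkyl halide.
pendant –CH2OCH3: C–O–C linkage → ether.
pendant –CH2NH2: N on sp³ C, no adjacent C=O → amine.
pendant –C6H5: benzene ring → arene.
C–N–C with sp³ carbons and no adjacent C=O → amine (secondary).
pendant –CONH2: carbonyl C bonded to C and N → amide.
pendant –CH2SH → thiol.
–COOH: carbonyl C bonded to –OH and C → carboxylic acid (the –OH is not a separate alcohol).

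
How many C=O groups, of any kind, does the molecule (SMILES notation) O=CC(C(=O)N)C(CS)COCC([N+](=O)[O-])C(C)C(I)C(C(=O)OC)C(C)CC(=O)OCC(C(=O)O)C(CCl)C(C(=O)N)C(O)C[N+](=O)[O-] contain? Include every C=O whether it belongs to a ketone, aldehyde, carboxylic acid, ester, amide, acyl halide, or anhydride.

OHC: aldehyde, 1 C=O (running total 1).
CH(CONH2): amide, 1 C=O (running total 2).
CH(COOCH3): ester, 1 C=O (running total 3).
CH2COOCH2: ester, 1 C=O (running total 4).
CH(COOH): carboxylic acid, 1 C=O (running total 5).
CH(CONH2): amide, 1 C=O (running total 6).

6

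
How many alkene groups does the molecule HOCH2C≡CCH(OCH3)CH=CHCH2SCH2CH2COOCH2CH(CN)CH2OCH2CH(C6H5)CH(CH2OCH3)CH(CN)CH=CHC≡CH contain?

2

Reading the structure from left to right:
  HOCH2: HO– on an sp³ carbon → alcohol.
  C≡C: C≡C triple bond → alkyne.
  CH(OCH3): pendant –OCH3: C–O–C with sp³ C, no adjacent C=O → ether.
  CH=CH: C=C double bond → alkene.
  CH2SCH2: C–S–C linkage → sulfide (thioether).
  CH2COOCH2: –C(=O)–O–C with C on the carbonyl side → ester.
  CH(CN): pendant –C≡N: nitrile.
  CH2OCH2: C–O–C with sp³ carbons on both sides and no adjacent C=O → ether.
  CH(C6H5): pendant –C6H5: benzene ring → arene.
  CH(CH2OCH3): pendant –CH2OCH3: C–O–C linkage → ether.
  CH(CN): pendant –C≡N: nitrile.
  CH=CH: C=C double bond → alkene.
  C≡CH: C≡C triple bond → alkyne.
Alkene appears at: CH=CH, CH=CH → 2.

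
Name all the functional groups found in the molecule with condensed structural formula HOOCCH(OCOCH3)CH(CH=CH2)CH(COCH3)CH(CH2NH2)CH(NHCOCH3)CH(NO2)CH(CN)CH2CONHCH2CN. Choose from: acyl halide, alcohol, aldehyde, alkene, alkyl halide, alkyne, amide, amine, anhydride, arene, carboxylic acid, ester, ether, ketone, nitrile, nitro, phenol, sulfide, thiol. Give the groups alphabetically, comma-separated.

alkene, amide, amine, carboxylic acid, ester, ketone, nitrile, nitro

Taking each segment in turn:
  HOOC: –COOH: carbonyl C bonded to –OH and C → carboxylic acid (the –OH is not a separate alcohol).
  CH(OCOCH3): pendant –OC(=O)CH3: an acyloxy group → ester.
  CH(CH=CH2): pendant –CH=CH2: C=C double bond → alkene.
  CH(COCH3): pendant –COCH3: carbonyl C bonded to two carbons → ketone.
  CH(CH2NH2): pendant –CH2NH2: N on sp³ C, no adjacent C=O → amine.
  CH(NHCOCH3): pendant –NHC(=O)CH3: N bonded to a carbonyl → amide (not amine).
  CH(NO2): –NO2 on an sp³ carbon → nitro (the N=O is not a carbonyl).
  CH(CN): pendant –C≡N: nitrile.
  CH2CONHCH2: –C(=O)–N– linkage → amide (the N is not an amine).
  CN: –C≡N: carbon triple-bonded to nitrogen → nitrile.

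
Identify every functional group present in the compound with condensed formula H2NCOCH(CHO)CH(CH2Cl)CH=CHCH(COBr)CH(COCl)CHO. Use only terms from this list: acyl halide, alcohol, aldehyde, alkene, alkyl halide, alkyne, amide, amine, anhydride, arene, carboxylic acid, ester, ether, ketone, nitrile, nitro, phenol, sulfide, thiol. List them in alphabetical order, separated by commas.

acyl halide, aldehyde, alkene, alkyl halide, amide

Working along the chain:
  H2NCO: –C(=O)NH2: carbonyl C bonded to C and to N → amide (the N is not a separate amine).
  CH(CHO): pendant –CHO: carbonyl C bonded to C and H → aldehyde.
  CH(CH2Cl): pendant –CH2X: halogen on sp³ carbon → alkyl halide.
  CH=CH: C=C double bond → alkene.
  CH(COBr): pendant –C(=O)X: carbonyl C bonded to C and halogen → acyl halide.
  CH(COCl): pendant –C(=O)X: carbonyl C bonded to C and halogen → acyl halide.
  CHO: terminal –CHO: carbonyl C bonded to H and C → aldehyde.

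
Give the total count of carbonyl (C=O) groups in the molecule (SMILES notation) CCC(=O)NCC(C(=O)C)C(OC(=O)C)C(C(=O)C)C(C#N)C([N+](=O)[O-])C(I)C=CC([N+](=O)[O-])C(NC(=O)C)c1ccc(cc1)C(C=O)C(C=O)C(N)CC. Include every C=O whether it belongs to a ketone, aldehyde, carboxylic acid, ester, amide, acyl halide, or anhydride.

CH2CONHCH2: amide, 1 C=O (running total 1).
CH(COCH3): ketone, 1 C=O (running total 2).
CH(OCOCH3): ester, 1 C=O (running total 3).
CH(COCH3): ketone, 1 C=O (running total 4).
CH(NHCOCH3): amide, 1 C=O (running total 5).
CH(CHO): aldehyde, 1 C=O (running total 6).
CH(CHO): aldehyde, 1 C=O (running total 7).

7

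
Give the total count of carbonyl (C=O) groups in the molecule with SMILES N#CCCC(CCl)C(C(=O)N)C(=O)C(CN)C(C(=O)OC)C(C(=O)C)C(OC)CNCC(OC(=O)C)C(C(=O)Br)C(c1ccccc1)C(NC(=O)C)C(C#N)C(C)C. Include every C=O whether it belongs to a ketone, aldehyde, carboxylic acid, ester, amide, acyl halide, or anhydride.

7

CH(CONH2): amide, 1 C=O (running total 1).
CO: ketone, 1 C=O (running total 2).
CH(COOCH3): ester, 1 C=O (running total 3).
CH(COCH3): ketone, 1 C=O (running total 4).
CH(OCOCH3): ester, 1 C=O (running total 5).
CH(COBr): acyl halide, 1 C=O (running total 6).
CH(NHCOCH3): amide, 1 C=O (running total 7).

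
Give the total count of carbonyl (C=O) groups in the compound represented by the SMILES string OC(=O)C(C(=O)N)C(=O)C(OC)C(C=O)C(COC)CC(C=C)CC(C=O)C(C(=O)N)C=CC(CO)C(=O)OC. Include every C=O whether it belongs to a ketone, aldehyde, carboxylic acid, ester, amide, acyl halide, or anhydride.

HOOC: carboxylic acid, 1 C=O (running total 1).
CH(CONH2): amide, 1 C=O (running total 2).
CO: ketone, 1 C=O (running total 3).
CH(CHO): aldehyde, 1 C=O (running total 4).
CH(CHO): aldehyde, 1 C=O (running total 5).
CH(CONH2): amide, 1 C=O (running total 6).
COOCH3: ester, 1 C=O (running total 7).

7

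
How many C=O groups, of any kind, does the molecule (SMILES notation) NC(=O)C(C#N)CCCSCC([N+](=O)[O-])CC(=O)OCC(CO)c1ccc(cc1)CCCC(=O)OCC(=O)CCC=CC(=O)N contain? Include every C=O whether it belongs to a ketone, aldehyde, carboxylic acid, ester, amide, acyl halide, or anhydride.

5

H2NCO: amide, 1 C=O (running total 1).
CH2COOCH2: ester, 1 C=O (running total 2).
CH2COOCH2: ester, 1 C=O (running total 3).
CO: ketone, 1 C=O (running total 4).
CONH2: amide, 1 C=O (running total 5).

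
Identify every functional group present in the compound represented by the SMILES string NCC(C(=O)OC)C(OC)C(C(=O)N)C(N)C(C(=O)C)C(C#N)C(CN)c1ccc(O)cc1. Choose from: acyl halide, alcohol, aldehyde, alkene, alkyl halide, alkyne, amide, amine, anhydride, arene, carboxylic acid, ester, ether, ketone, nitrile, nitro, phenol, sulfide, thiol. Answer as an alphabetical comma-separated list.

–NH2 on an sp³ carbon with no adjacent C=O → amine.
pendant –COOCH3: carbonyl C bonded to C and –OCH3 → ester.
pendant –OCH3: C–O–C with sp³ C, no adjacent C=O → ether.
pendant –CONH2: carbonyl C bonded to C and N → amide.
–NH2 on an sp³ carbon with no adjacent C=O → amine.
pendant –COCH3: carbonyl C bonded to two carbons → ketone.
pendant –C≡N: nitrile.
pendant –CH2NH2: N on sp³ C, no adjacent C=O → amine.
–OH attached directly to an aromatic ring → phenol (not alcohol); the ring itself is an arene.

amide, amine, arene, ester, ether, ketone, nitrile, phenol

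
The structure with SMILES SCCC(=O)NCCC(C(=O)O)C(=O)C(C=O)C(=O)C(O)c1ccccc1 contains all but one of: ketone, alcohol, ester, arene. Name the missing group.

ester

alcohol: present (CH(OH) — –OH on an sp³ carbon → alcohol (secondary)).
ketone: present (CO — –C(=O)– with carbon on both sides → ketone).
arene: present (C6H5 — –C6H5 phenyl ring → arene).
ester: no segment matches this pattern.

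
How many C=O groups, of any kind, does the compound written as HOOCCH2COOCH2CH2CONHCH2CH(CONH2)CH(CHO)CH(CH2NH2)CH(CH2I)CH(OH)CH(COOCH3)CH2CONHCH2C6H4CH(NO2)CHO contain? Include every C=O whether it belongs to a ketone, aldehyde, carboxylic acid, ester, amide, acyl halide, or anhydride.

HOOC: carboxylic acid, 1 C=O (running total 1).
CH2COOCH2: ester, 1 C=O (running total 2).
CH2CONHCH2: amide, 1 C=O (running total 3).
CH(CONH2): amide, 1 C=O (running total 4).
CH(CHO): aldehyde, 1 C=O (running total 5).
CH(COOCH3): ester, 1 C=O (running total 6).
CH2CONHCH2: amide, 1 C=O (running total 7).
CHO: aldehyde, 1 C=O (running total 8).

8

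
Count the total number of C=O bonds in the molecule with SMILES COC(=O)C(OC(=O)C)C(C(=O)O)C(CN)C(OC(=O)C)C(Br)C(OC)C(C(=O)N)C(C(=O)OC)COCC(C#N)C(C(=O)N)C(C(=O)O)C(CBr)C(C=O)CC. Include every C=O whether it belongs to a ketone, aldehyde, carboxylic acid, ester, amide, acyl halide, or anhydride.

9

CH3OOC: ester, 1 C=O (running total 1).
CH(OCOCH3): ester, 1 C=O (running total 2).
CH(COOH): carboxylic acid, 1 C=O (running total 3).
CH(OCOCH3): ester, 1 C=O (running total 4).
CH(CONH2): amide, 1 C=O (running total 5).
CH(COOCH3): ester, 1 C=O (running total 6).
CH(CONH2): amide, 1 C=O (running total 7).
CH(COOH): carboxylic acid, 1 C=O (running total 8).
CH(CHO): aldehyde, 1 C=O (running total 9).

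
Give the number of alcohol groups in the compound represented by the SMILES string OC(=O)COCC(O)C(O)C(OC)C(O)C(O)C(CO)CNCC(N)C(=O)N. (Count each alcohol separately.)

Reading the structure from left to right:
  HOOC: –COOH: carbonyl C bonded to –OH and C → carboxylic acid (the –OH is not a separate alcohol).
  CH2OCH2: C–O–C with sp³ carbons on both sides and no adjacent C=O → ether.
  CH(OH): –OH on an sp³ carbon → alcohol (secondary).
  CH(OH): –OH on an sp³ carbon → alcohol (secondary).
  CH(OCH3): pendant –OCH3: C–O–C with sp³ C, no adjacent C=O → ether.
  CH(OH): –OH on an sp³ carbon → alcohol (secondary).
  CH(OH): –OH on an sp³ carbon → alcohol (secondary).
  CH(CH2OH): pendant –CH2OH on an sp³ backbone C → alcohol.
  CH2NHCH2: C–N–C with sp³ carbons and no adjacent C=O → amine (secondary).
  CH(NH2): –NH2 on an sp³ carbon with no adjacent C=O → amine.
  CONH2: –C(=O)NH2: carbonyl C bonded to C and to N → amide (the N is not a separate amine).
Alcohol appears at: CH(OH), CH(OH), CH(OH), CH(OH), CH(CH2OH) → 5.

5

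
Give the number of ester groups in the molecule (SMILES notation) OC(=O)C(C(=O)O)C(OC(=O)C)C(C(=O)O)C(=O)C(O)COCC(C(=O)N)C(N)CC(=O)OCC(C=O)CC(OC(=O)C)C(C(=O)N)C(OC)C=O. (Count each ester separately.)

3

Taking each segment in turn:
  HOOC: –COOH: carbonyl C bonded to –OH and C → carboxylic acid (the –OH is not a separate alcohol).
  CH(COOH): pendant –COOH: carbonyl C bonded to C and –OH → carboxylic acid.
  CH(OCOCH3): pendant –OC(=O)CH3: an acyloxy group → ester.
  CH(COOH): pendant –COOH: carbonyl C bonded to C and –OH → carboxylic acid.
  CO: –C(=O)– with carbon on both sides → ketone.
  CH(OH): –OH on an sp³ carbon → alcohol (secondary).
  CH2OCH2: C–O–C with sp³ carbons on both sides and no adjacent C=O → ether.
  CH(CONH2): pendant –CONH2: carbonyl C bonded to C and N → amide.
  CH(NH2): –NH2 on an sp³ carbon with no adjacent C=O → amine.
  CH2COOCH2: –C(=O)–O–C with C on the carbonyl side → ester.
  CH(CHO): pendant –CHO: carbonyl C bonded to C and H → aldehyde.
  CH(OCOCH3): pendant –OC(=O)CH3: an acyloxy group → ester.
  CH(CONH2): pendant –CONH2: carbonyl C bonded to C and N → amide.
  CH(OCH3): pendant –OCH3: C–O–C with sp³ C, no adjacent C=O → ether.
  CHO: terminal –CHO: carbonyl C bonded to H and C → aldehyde.
Ester appears at: CH(OCOCH3), CH2COOCH2, CH(OCOCH3) → 3.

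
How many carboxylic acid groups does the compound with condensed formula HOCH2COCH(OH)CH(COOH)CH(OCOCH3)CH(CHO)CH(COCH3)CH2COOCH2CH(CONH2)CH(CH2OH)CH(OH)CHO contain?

1

HO– on an sp³ carbon → alcohol.
–C(=O)– with carbon on both sides → ketone.
–OH on an sp³ carbon → alcohol (secondary).
pendant –COOH: carbonyl C bonded to C and –OH → carboxylic acid.
pendant –OC(=O)CH3: an acyloxy group → ester.
pendant –CHO: carbonyl C bonded to C and H → aldehyde.
pendant –COCH3: carbonyl C bonded to two carbons → ketone.
–C(=O)–O–C with C on the carbonyl side → ester.
pendant –CONH2: carbonyl C bonded to C and N → amide.
pendant –CH2OH on an sp³ backbone C → alcohol.
–OH on an sp³ carbon → alcohol (secondary).
terminal –CHO: carbonyl C bonded to H and C → aldehyde.
Carboxylic acid appears at: CH(COOH) → 1.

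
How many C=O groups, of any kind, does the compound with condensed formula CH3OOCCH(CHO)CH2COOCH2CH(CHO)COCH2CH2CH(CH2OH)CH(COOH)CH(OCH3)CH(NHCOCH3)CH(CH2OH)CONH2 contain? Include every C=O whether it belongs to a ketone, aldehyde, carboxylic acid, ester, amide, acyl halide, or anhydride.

CH3OOC: ester, 1 C=O (running total 1).
CH(CHO): aldehyde, 1 C=O (running total 2).
CH2COOCH2: ester, 1 C=O (running total 3).
CH(CHO): aldehyde, 1 C=O (running total 4).
CO: ketone, 1 C=O (running total 5).
CH(COOH): carboxylic acid, 1 C=O (running total 6).
CH(NHCOCH3): amide, 1 C=O (running total 7).
CONH2: amide, 1 C=O (running total 8).

8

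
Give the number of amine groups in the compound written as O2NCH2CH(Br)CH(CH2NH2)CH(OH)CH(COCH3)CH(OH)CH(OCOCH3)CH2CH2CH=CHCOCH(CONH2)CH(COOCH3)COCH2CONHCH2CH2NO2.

1

–NO2 on carbon → nitro group.
halogen on an sp³ carbon → alkyl halide.
pendant –CH2NH2: N on sp³ C, no adjacent C=O → amine.
–OH on an sp³ carbon → alcohol (secondary).
pendant –COCH3: carbonyl C bonded to two carbons → ketone.
–OH on an sp³ carbon → alcohol (secondary).
pendant –OC(=O)CH3: an acyloxy group → ester.
C=C double bond → alkene.
–C(=O)– with carbon on both sides → ketone.
pendant –CONH2: carbonyl C bonded to C and N → amide.
pendant –COOCH3: carbonyl C bonded to C and –OCH3 → ester.
–C(=O)– with carbon on both sides → ketone.
–C(=O)–N– linkage → amide (the N is not an amine).
–NO2 on carbon → nitro group.
Amine appears at: CH(CH2NH2) → 1.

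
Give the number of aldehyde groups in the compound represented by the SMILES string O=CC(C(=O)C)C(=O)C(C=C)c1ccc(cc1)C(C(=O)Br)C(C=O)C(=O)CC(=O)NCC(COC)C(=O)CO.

2

Taking each segment in turn:
  OHC: terminal –CHO: carbonyl C bonded to H and C → aldehyde.
  CH(COCH3): pendant –COCH3: carbonyl C bonded to two carbons → ketone.
  CO: –C(=O)– with carbon on both sides → ketone.
  CH(CH=CH2): pendant –CH=CH2: C=C double bond → alkene.
  C6H4: para-disubstituted benzene ring → arene.
  CH(COBr): pendant –C(=O)X: carbonyl C bonded to C and halogen → acyl halide.
  CH(CHO): pendant –CHO: carbonyl C bonded to C and H → aldehyde.
  CO: –C(=O)– with carbon on both sides → ketone.
  CH2CONHCH2: –C(=O)–N– linkage → amide (the N is not an amine).
  CH(CH2OCH3): pendant –CH2OCH3: C–O–C linkage → ether.
  CO: –C(=O)– with carbon on both sides → ketone.
  CH2OH: –OH on an sp³ carbon → alcohol.
Aldehyde appears at: OHC, CH(CHO) → 2.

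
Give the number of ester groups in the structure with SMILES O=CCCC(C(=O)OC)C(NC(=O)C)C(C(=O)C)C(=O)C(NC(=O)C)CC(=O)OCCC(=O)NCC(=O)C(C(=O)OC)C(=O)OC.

terminal –CHO: carbonyl C bonded to H and C → aldehyde.
pendant –COOCH3: carbonyl C bonded to C and –OCH3 → ester.
pendant –NHC(=O)CH3: N bonded to a carbonyl → amide (not amine).
pendant –COCH3: carbonyl C bonded to two carbons → ketone.
–C(=O)– with carbon on both sides → ketone.
pendant –NHC(=O)CH3: N bonded to a carbonyl → amide (not amine).
–C(=O)–O–C with C on the carbonyl side → ester.
–C(=O)–N– linkage → amide (the N is not an amine).
–C(=O)– with carbon on both sides → ketone.
pendant –COOCH3: carbonyl C bonded to C and –OCH3 → ester.
–C(=O)OCH3: carbonyl C bonded to C and to –OCH3 → ester (not ketone + ether).
Ester appears at: CH(COOCH3), CH2COOCH2, CH(COOCH3), COOCH3 → 4.

4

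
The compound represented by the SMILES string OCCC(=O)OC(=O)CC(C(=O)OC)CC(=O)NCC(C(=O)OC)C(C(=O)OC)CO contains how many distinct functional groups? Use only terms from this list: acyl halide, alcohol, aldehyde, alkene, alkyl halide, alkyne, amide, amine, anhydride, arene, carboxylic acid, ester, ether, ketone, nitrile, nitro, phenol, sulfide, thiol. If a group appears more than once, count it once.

4

HO– on an sp³ carbon → alcohol.
two acyl groups sharing one oxygen, –C(=O)–O–C(=O)– → anhydride.
pendant –COOCH3: carbonyl C bonded to C and –OCH3 → ester.
–C(=O)–N– linkage → amide (the N is not an amine).
pendant –COOCH3: carbonyl C bonded to C and –OCH3 → ester.
pendant –COOCH3: carbonyl C bonded to C and –OCH3 → ester.
–OH on an sp³ carbon → alcohol.
Distinct types present: alcohol, amide, anhydride, ester.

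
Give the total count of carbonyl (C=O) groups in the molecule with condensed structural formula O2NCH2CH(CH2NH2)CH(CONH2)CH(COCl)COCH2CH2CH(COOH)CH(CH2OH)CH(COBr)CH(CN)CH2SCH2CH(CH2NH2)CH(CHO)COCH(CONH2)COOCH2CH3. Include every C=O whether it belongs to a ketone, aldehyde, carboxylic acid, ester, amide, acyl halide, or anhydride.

9

CH(CONH2): amide, 1 C=O (running total 1).
CH(COCl): acyl halide, 1 C=O (running total 2).
CO: ketone, 1 C=O (running total 3).
CH(COOH): carboxylic acid, 1 C=O (running total 4).
CH(COBr): acyl halide, 1 C=O (running total 5).
CH(CHO): aldehyde, 1 C=O (running total 6).
CO: ketone, 1 C=O (running total 7).
CH(CONH2): amide, 1 C=O (running total 8).
COOCH2CH3: ester, 1 C=O (running total 9).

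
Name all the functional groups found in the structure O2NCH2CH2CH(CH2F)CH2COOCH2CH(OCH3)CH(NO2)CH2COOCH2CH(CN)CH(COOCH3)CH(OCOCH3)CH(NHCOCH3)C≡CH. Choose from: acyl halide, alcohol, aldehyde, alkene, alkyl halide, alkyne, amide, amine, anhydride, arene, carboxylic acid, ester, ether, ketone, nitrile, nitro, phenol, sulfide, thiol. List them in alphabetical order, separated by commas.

alkyl halide, alkyne, amide, ester, ether, nitrile, nitro

–NO2 on carbon → nitro group.
pendant –CH2X: halogen on sp³ carbon → alkyl halide.
–C(=O)–O–C with C on the carbonyl side → ester.
pendant –OCH3: C–O–C with sp³ C, no adjacent C=O → ether.
–NO2 on an sp³ carbon → nitro (the N=O is not a carbonyl).
–C(=O)–O–C with C on the carbonyl side → ester.
pendant –C≡N: nitrile.
pendant –COOCH3: carbonyl C bonded to C and –OCH3 → ester.
pendant –OC(=O)CH3: an acyloxy group → ester.
pendant –NHC(=O)CH3: N bonded to a carbonyl → amide (not amine).
C≡C triple bond → alkyne.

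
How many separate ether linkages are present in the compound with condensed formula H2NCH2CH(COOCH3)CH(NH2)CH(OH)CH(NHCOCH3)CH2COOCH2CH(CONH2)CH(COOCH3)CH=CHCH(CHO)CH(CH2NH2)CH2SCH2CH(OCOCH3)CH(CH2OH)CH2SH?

Working along the chain:
  H2NCH2: –NH2 on an sp³ carbon with no adjacent C=O → amine.
  CH(COOCH3): pendant –COOCH3: carbonyl C bonded to C and –OCH3 → ester.
  CH(NH2): –NH2 on an sp³ carbon with no adjacent C=O → amine.
  CH(OH): –OH on an sp³ carbon → alcohol (secondary).
  CH(NHCOCH3): pendant –NHC(=O)CH3: N bonded to a carbonyl → amide (not amine).
  CH2COOCH2: –C(=O)–O–C with C on the carbonyl side → ester.
  CH(CONH2): pendant –CONH2: carbonyl C bonded to C and N → amide.
  CH(COOCH3): pendant –COOCH3: carbonyl C bonded to C and –OCH3 → ester.
  CH=CH: C=C double bond → alkene.
  CH(CHO): pendant –CHO: carbonyl C bonded to C and H → aldehyde.
  CH(CH2NH2): pendant –CH2NH2: N on sp³ C, no adjacent C=O → amine.
  CH2SCH2: C–S–C linkage → sulfide (thioether).
  CH(OCOCH3): pendant –OC(=O)CH3: an acyloxy group → ester.
  CH(CH2OH): pendant –CH2OH on an sp³ backbone C → alcohol.
  CH2SH: –SH on an sp³ carbon → thiol.
No segment is a ether: CH(COOCH3) is ester, not ether; CH(OH) is alcohol, not ether; CH2COOCH2 is ester, not ether. → 0.

0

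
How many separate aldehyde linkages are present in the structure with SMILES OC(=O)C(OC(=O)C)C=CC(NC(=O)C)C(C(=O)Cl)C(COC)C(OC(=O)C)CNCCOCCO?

0

–COOH: carbonyl C bonded to –OH and C → carboxylic acid (the –OH is not a separate alcohol).
pendant –OC(=O)CH3: an acyloxy group → ester.
C=C double bond → alkene.
pendant –NHC(=O)CH3: N bonded to a carbonyl → amide (not amine).
pendant –C(=O)X: carbonyl C bonded to C and halogen → acyl halide.
pendant –CH2OCH3: C–O–C linkage → ether.
pendant –OC(=O)CH3: an acyloxy group → ester.
C–N–C with sp³ carbons and no adjacent C=O → amine (secondary).
C–O–C with sp³ carbons on both sides and no adjacent C=O → ether.
–OH on an sp³ carbon → alcohol.
No segment is a aldehyde: HOOC is carboxylic acid, not aldehyde; CH(OCOCH3) is ester, not aldehyde; CH(COCl) is acyl halide, not aldehyde. → 0.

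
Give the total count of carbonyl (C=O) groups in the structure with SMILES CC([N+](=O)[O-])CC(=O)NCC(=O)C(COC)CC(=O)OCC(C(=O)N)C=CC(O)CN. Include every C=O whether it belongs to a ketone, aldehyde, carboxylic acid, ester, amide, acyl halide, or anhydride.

4

CH2CONHCH2: amide, 1 C=O (running total 1).
CO: ketone, 1 C=O (running total 2).
CH2COOCH2: ester, 1 C=O (running total 3).
CH(CONH2): amide, 1 C=O (running total 4).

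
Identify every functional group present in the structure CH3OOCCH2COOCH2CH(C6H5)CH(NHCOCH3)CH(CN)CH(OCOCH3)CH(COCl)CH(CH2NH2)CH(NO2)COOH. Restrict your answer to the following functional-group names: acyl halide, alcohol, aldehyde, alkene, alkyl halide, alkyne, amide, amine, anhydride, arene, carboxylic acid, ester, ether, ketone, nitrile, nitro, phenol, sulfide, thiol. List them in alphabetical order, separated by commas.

acyl halide, amide, amine, arene, carboxylic acid, ester, nitrile, nitro

Reading the structure from left to right:
  CH3OOC: CH3O–C(=O)–: carbonyl C bonded to C and to –OCH3 → ester (not ketone + ether).
  CH2COOCH2: –C(=O)–O–C with C on the carbonyl side → ester.
  CH(C6H5): pendant –C6H5: benzene ring → arene.
  CH(NHCOCH3): pendant –NHC(=O)CH3: N bonded to a carbonyl → amide (not amine).
  CH(CN): pendant –C≡N: nitrile.
  CH(OCOCH3): pendant –OC(=O)CH3: an acyloxy group → ester.
  CH(COCl): pendant –C(=O)X: carbonyl C bonded to C and halogen → acyl halide.
  CH(CH2NH2): pendant –CH2NH2: N on sp³ C, no adjacent C=O → amine.
  CH(NO2): –NO2 on an sp³ carbon → nitro (the N=O is not a carbonyl).
  COOH: –COOH: carbonyl C bonded to –OH and C → carboxylic acid (the –OH is not a separate alcohol).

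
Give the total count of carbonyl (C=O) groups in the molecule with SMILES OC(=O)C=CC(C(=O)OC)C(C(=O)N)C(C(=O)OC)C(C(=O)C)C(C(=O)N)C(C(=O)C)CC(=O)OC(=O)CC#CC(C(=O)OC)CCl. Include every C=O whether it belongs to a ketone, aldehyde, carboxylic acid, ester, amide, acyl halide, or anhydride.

HOOC: carboxylic acid, 1 C=O (running total 1).
CH(COOCH3): ester, 1 C=O (running total 2).
CH(CONH2): amide, 1 C=O (running total 3).
CH(COOCH3): ester, 1 C=O (running total 4).
CH(COCH3): ketone, 1 C=O (running total 5).
CH(CONH2): amide, 1 C=O (running total 6).
CH(COCH3): ketone, 1 C=O (running total 7).
CH2CO-O-COCH2: anhydride, 2 C=O (running total 9).
CH(COOCH3): ester, 1 C=O (running total 10).

10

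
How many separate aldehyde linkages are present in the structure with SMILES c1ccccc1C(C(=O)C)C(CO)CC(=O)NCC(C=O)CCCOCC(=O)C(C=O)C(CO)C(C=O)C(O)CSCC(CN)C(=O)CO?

3

C6H5– phenyl ring → arene.
pendant –COCH3: carbonyl C bonded to two carbons → ketone.
pendant –CH2OH on an sp³ backbone C → alcohol.
–C(=O)–N– linkage → amide (the N is not an amine).
pendant –CHO: carbonyl C bonded to C and H → aldehyde.
C–O–C with sp³ carbons on both sides and no adjacent C=O → ether.
–C(=O)– with carbon on both sides → ketone.
pendant –CHO: carbonyl C bonded to C and H → aldehyde.
pendant –CH2OH on an sp³ backbone C → alcohol.
pendant –CHO: carbonyl C bonded to C and H → aldehyde.
–OH on an sp³ carbon → alcohol (secondary).
C–S–C linkage → sulfide (thioether).
pendant –CH2NH2: N on sp³ C, no adjacent C=O → amine.
–C(=O)– with carbon on both sides → ketone.
–OH on an sp³ carbon → alcohol.
Aldehyde appears at: CH(CHO), CH(CHO), CH(CHO) → 3.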